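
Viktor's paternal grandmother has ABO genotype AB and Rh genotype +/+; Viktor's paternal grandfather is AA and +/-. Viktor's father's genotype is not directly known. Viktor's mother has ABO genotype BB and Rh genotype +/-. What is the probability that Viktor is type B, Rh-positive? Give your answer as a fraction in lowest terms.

Viktor's father's ABO genotype from AB × AA: 1/2 AA, 1/2 AB.
Crossing each possibility with the mother BB and summing P(type B): 1/2·0 + 1/2·1/2 = 1/4.
Similarly for Rh via the father's Rh distribution: P(Rh+) = 7/8.
Independent loci: 1/4 × 7/8 = 7/32.

7/32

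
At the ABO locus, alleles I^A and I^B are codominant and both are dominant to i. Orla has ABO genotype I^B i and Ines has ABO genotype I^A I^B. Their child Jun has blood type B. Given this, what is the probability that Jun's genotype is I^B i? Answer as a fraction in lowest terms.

Cross I^B i × I^A I^B → 1/4 I^A I^B, 1/4 I^A i, 1/4 I^B I^B, 1/4 I^B i.
Type-B genotypes among offspring: I^B I^B (1/4), I^B i (1/4); total 1/2.
P(I^B i | type B) = (1/4) / (1/2) = 1/2.

1/2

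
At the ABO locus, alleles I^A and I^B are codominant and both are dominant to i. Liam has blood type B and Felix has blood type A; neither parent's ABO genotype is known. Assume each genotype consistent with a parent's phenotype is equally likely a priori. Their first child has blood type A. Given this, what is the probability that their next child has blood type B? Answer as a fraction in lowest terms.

1/12

Possible genotypes: Liam ∈ {I^B I^B, I^B i}; Felix ∈ {I^A I^A, I^A i}.
Weight each parental genotype pair by prior × P(type-A child):
  I^B i × I^A I^A: posterior weight 2/3; P(next child type B) = 0.
  I^B i × I^A i: posterior weight 1/3; P(next child type B) = 1/4.
Weighted sum = 1/12.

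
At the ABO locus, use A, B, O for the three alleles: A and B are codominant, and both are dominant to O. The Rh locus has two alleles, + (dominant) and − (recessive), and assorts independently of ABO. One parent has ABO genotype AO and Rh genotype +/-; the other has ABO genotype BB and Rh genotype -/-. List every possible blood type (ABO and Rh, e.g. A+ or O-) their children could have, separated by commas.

B+, B-, AB+, AB-

Gametes from AO × BB give offspring ABO genotypes AB, BO, i.e. phenotypes B, AB.
Rh cross +/- × -/- → phenotypes Rh+, Rh-.
Combining independently: B+, B-, AB+, AB-.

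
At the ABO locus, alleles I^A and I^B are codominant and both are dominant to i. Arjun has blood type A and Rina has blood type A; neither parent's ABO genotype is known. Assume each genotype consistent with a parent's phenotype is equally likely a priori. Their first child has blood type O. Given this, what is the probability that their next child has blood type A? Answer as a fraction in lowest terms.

3/4

Possible genotypes: Arjun ∈ {I^A I^A, I^A i}; Rina ∈ {I^A I^A, I^A i}.
Weight each parental genotype pair by prior × P(type-O child):
  I^A i × I^A i: posterior weight 1; P(next child type A) = 3/4.
Weighted sum = 3/4.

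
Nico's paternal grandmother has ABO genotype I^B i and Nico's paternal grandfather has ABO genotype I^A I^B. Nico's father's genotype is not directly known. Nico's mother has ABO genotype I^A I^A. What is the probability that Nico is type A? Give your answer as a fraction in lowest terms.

1/2

Nico's father's ABO genotype from I^B i × I^A I^B: 1/4 I^A I^B, 1/4 I^A i, 1/4 I^B I^B, 1/4 I^B i.
Crossing each possibility with the mother I^A I^A and summing P(type A): 1/4·1/2 + 1/4·1 + 1/4·0 + 1/4·1/2 = 1/2.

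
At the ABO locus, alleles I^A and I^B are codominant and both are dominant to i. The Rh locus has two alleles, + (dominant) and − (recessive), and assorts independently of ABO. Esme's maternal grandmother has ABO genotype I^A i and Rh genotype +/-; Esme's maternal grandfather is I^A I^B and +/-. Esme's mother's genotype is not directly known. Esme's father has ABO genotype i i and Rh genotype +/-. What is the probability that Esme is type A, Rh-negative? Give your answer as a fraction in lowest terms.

Esme's mother's ABO genotype from I^A i × I^A I^B: 1/4 I^A I^A, 1/4 I^A I^B, 1/4 I^A i, 1/4 I^B i.
Crossing each possibility with the father i i and summing P(type A): 1/4·1 + 1/4·1/2 + 1/4·1/2 + 1/4·0 = 1/2.
Similarly for Rh via the mother's Rh distribution: P(Rh-) = 1/4.
Independent loci: 1/2 × 1/4 = 1/8.

1/8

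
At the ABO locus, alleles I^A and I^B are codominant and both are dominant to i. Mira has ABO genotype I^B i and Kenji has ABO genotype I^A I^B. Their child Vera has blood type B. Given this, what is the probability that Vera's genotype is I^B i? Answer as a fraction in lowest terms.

1/2

Cross I^B i × I^A I^B → 1/4 I^A I^B, 1/4 I^A i, 1/4 I^B I^B, 1/4 I^B i.
Type-B genotypes among offspring: I^B I^B (1/4), I^B i (1/4); total 1/2.
P(I^B i | type B) = (1/4) / (1/2) = 1/2.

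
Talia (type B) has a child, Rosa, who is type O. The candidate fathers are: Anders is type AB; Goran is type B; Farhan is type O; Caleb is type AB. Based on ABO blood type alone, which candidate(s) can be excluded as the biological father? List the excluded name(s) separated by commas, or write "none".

A candidate is excluded only if no genotype consistent with his phenotype could produce a type O child with a type B mother.
Anders (type AB): no genotype consistent with that phenotype can produce a type-O child with a type-B mother.
Caleb (type AB): no genotype consistent with that phenotype can produce a type-O child with a type-B mother.

Anders, Caleb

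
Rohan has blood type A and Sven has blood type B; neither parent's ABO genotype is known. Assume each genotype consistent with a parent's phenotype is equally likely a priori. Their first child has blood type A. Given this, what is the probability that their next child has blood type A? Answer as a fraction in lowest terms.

5/12

Possible genotypes: Rohan ∈ {I^A I^A, I^A i}; Sven ∈ {I^B I^B, I^B i}.
Weight each parental genotype pair by prior × P(type-A child):
  I^A I^A × I^B i: posterior weight 2/3; P(next child type A) = 1/2.
  I^A i × I^B i: posterior weight 1/3; P(next child type A) = 1/4.
Weighted sum = 5/12.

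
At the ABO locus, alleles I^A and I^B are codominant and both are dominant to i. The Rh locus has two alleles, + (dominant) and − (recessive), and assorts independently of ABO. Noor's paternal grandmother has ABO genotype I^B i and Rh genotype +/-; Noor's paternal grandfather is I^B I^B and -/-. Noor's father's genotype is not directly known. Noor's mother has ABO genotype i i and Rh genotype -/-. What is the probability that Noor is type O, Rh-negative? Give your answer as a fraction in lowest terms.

Noor's father's ABO genotype from I^B i × I^B I^B: 1/2 I^B I^B, 1/2 I^B i.
Crossing each possibility with the mother i i and summing P(type O): 1/2·0 + 1/2·1/2 = 1/4.
Similarly for Rh via the father's Rh distribution: P(Rh-) = 3/4.
Independent loci: 1/4 × 3/4 = 3/16.

3/16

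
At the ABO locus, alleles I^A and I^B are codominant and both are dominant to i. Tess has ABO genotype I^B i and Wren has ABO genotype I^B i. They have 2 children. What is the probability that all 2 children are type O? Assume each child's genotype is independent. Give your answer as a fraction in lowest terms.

ABO cross I^B i × I^B i → 1/4 O, 3/4 B.
So P(type O) = 1/4 per child.
All 2 independent: (1/4)^2 = 1/16.

1/16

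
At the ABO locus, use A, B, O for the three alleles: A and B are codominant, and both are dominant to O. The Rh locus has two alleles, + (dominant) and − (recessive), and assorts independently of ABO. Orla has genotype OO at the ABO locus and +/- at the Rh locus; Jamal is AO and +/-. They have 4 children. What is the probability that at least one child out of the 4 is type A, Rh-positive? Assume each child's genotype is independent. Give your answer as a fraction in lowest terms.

3471/4096

ABO cross OO × AO → 1/2 O, 1/2 A.
Rh cross +/- × +/- → 3/4 Rh+, 1/4 Rh-; so P(type A, Rh-positive) = 1/2 × 3/4 = 3/8 per child.
P(none) = (5/8)^4 = 625/4096; P(at least one) = 1 − 625/4096 = 3471/4096.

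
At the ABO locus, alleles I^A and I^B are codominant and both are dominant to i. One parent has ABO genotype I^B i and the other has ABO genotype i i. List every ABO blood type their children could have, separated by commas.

O, B

Gametes from I^B i × i i give offspring ABO genotypes I^B i, i i, i.e. phenotypes O, B.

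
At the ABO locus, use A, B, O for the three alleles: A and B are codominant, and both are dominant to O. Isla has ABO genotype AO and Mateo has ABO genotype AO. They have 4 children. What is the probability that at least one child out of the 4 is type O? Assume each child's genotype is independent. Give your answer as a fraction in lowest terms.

175/256

ABO cross AO × AO → 1/4 O, 3/4 A.
So P(type O) = 1/4 per child.
P(none) = (3/4)^4 = 81/256; P(at least one) = 1 − 81/256 = 175/256.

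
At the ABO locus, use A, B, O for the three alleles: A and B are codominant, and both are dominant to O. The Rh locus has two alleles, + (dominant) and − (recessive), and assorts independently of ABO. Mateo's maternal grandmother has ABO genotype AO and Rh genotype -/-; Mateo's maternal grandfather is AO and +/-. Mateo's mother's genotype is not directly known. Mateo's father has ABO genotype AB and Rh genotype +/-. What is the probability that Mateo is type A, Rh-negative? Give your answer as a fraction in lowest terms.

3/16

Mateo's mother's ABO genotype from AO × AO: 1/4 AA, 1/2 AO, 1/4 OO.
Crossing each possibility with the father AB and summing P(type A): 1/4·1/2 + 1/2·1/2 + 1/4·1/2 = 1/2.
Similarly for Rh via the mother's Rh distribution: P(Rh-) = 3/8.
Independent loci: 1/2 × 3/8 = 3/16.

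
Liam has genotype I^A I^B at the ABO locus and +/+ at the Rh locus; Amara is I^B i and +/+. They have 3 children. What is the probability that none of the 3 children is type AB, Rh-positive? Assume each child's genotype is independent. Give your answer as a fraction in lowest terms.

ABO cross I^A I^B × I^B i → 1/4 A, 1/2 B, 1/4 AB.
Rh cross +/+ × +/+ → 1 Rh+; so P(type AB, Rh-positive) = 1/4 × 1 = 1/4 per child.
P(not type AB, Rh-positive) = 3/4 for one child; (3/4)^3 = 27/64.

27/64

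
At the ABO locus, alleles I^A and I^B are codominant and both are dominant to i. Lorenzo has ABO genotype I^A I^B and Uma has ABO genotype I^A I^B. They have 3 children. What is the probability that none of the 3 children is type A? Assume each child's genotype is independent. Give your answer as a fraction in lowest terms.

ABO cross I^A I^B × I^A I^B → 1/4 A, 1/4 B, 1/2 AB.
So P(type A) = 1/4 per child.
P(not type A) = 3/4 for one child; (3/4)^3 = 27/64.

27/64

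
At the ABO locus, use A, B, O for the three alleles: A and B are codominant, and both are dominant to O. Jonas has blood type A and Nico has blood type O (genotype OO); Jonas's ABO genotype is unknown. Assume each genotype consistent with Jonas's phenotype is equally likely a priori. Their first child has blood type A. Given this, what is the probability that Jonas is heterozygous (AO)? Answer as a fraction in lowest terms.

1/3

Possible genotypes: Jonas ∈ {AA, AO}; Nico ∈ {OO}.
Weight each parental genotype pair by prior × P(type-A child):
  AA × OO: posterior weight 2/3.
  AO × OO: posterior weight 1/3.
Sum the posterior weight over pairs where Jonas is AO: 1/3.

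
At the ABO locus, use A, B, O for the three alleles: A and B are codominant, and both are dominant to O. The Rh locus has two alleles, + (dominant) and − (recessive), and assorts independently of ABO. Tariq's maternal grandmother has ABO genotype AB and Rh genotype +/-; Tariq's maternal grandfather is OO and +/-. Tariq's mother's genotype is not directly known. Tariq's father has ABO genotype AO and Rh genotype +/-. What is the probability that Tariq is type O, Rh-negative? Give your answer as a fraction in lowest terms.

Tariq's mother's ABO genotype from AB × OO: 1/2 AO, 1/2 BO.
Crossing each possibility with the father AO and summing P(type O): 1/2·1/4 + 1/2·1/4 = 1/4.
Similarly for Rh via the mother's Rh distribution: P(Rh-) = 1/4.
Independent loci: 1/4 × 1/4 = 1/16.

1/16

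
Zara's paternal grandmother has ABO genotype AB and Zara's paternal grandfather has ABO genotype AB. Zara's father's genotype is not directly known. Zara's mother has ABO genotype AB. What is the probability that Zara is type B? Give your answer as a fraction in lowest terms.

Zara's father's ABO genotype from AB × AB: 1/4 AA, 1/2 AB, 1/4 BB.
Crossing each possibility with the mother AB and summing P(type B): 1/4·0 + 1/2·1/4 + 1/4·1/2 = 1/4.

1/4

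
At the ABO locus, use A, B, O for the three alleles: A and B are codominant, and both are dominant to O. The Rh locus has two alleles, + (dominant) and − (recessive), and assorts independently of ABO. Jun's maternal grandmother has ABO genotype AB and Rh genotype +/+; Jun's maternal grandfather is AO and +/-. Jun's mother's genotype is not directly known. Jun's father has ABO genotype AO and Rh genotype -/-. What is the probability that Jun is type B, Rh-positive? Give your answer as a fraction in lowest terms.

Jun's mother's ABO genotype from AB × AO: 1/4 AA, 1/4 AB, 1/4 AO, 1/4 BO.
Crossing each possibility with the father AO and summing P(type B): 1/4·0 + 1/4·1/4 + 1/4·0 + 1/4·1/4 = 1/8.
Similarly for Rh via the mother's Rh distribution: P(Rh+) = 3/4.
Independent loci: 1/8 × 3/4 = 3/32.

3/32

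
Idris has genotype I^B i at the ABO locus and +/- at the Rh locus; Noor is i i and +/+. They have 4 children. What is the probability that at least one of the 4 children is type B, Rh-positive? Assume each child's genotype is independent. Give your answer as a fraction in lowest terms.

15/16

ABO cross I^B i × i i → 1/2 O, 1/2 B.
Rh cross +/- × +/+ → 1 Rh+; so P(type B, Rh-positive) = 1/2 × 1 = 1/2 per child.
P(none) = (1/2)^4 = 1/16; P(at least one) = 1 − 1/16 = 15/16.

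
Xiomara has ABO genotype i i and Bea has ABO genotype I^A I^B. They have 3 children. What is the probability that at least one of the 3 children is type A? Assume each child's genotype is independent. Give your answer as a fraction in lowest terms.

7/8

ABO cross i i × I^A I^B → 1/2 A, 1/2 B.
So P(type A) = 1/2 per child.
P(none) = (1/2)^3 = 1/8; P(at least one) = 1 − 1/8 = 7/8.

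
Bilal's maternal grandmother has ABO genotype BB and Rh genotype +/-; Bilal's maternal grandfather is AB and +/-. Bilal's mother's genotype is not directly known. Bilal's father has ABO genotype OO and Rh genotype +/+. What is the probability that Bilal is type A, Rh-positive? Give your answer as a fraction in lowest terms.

1/4

Bilal's mother's ABO genotype from BB × AB: 1/2 AB, 1/2 BB.
Crossing each possibility with the father OO and summing P(type A): 1/2·1/2 + 1/2·0 = 1/4.
Similarly for Rh via the mother's Rh distribution: P(Rh+) = 1.
Independent loci: 1/4 × 1 = 1/4.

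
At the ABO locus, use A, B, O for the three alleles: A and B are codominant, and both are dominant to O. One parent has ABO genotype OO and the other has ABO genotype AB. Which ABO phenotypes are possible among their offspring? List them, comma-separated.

Gametes from OO × AB give offspring ABO genotypes AO, BO, i.e. phenotypes A, B.

A, B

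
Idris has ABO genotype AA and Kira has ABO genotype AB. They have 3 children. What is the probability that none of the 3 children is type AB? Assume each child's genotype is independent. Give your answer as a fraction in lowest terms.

ABO cross AA × AB → 1/2 A, 1/2 AB.
So P(type AB) = 1/2 per child.
P(not type AB) = 1/2 for one child; (1/2)^3 = 1/8.

1/8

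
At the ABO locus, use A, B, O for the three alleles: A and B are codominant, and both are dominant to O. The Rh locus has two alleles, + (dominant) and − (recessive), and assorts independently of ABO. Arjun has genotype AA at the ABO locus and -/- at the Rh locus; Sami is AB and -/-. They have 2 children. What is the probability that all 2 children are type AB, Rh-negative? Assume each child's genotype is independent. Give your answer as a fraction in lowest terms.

ABO cross AA × AB → 1/2 A, 1/2 AB.
Rh cross -/- × -/- → 1 Rh-; so P(type AB, Rh-negative) = 1/2 × 1 = 1/2 per child.
All 2 independent: (1/2)^2 = 1/4.

1/4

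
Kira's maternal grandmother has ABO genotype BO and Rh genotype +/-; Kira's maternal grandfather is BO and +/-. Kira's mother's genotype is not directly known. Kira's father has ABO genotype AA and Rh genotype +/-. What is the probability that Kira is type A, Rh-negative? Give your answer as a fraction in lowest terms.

1/8

Kira's mother's ABO genotype from BO × BO: 1/4 BB, 1/2 BO, 1/4 OO.
Crossing each possibility with the father AA and summing P(type A): 1/4·0 + 1/2·1/2 + 1/4·1 = 1/2.
Similarly for Rh via the mother's Rh distribution: P(Rh-) = 1/4.
Independent loci: 1/2 × 1/4 = 1/8.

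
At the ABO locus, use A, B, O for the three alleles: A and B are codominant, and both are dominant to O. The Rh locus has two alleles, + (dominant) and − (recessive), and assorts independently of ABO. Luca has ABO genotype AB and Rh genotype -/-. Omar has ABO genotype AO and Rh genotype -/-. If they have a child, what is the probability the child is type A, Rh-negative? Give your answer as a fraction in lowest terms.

1/2

ABO cross AB × AO → offspring phenotypes: 1/2 A, 1/4 B, 1/4 AB.
Rh cross -/- × -/- → 1 Rh-.
Independent loci: P(type A, Rh-negative) = 1/2 × 1 = 1/2.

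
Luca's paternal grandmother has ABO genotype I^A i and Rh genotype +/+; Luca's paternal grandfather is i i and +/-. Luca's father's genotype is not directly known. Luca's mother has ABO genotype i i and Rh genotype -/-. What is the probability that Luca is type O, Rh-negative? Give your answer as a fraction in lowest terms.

Luca's father's ABO genotype from I^A i × i i: 1/2 I^A i, 1/2 i i.
Crossing each possibility with the mother i i and summing P(type O): 1/2·1/2 + 1/2·1 = 3/4.
Similarly for Rh via the father's Rh distribution: P(Rh-) = 1/4.
Independent loci: 3/4 × 1/4 = 3/16.

3/16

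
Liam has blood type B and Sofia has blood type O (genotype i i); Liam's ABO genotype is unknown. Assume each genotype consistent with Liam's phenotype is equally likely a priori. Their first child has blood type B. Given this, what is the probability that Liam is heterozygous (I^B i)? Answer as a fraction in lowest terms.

1/3

Possible genotypes: Liam ∈ {I^B I^B, I^B i}; Sofia ∈ {i i}.
Weight each parental genotype pair by prior × P(type-B child):
  I^B I^B × i i: posterior weight 2/3.
  I^B i × i i: posterior weight 1/3.
Sum the posterior weight over pairs where Liam is I^B i: 1/3.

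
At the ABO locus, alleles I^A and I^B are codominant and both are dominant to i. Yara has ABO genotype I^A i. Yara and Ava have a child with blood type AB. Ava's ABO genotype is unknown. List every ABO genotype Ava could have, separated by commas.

I^A I^B, I^B I^B, I^B i

For each candidate genotype of Ava, check whether crossing it with I^A i can produce every observed child phenotype.
  I^A I^A → possible child types {A} ✗
  I^A I^B → possible child types {A, B, AB} ✓
  I^A i → possible child types {O, A} ✗
  I^B I^B → possible child types {B, AB} ✓
  I^B i → possible child types {O, A, B, AB} ✓
  i i → possible child types {O, A} ✗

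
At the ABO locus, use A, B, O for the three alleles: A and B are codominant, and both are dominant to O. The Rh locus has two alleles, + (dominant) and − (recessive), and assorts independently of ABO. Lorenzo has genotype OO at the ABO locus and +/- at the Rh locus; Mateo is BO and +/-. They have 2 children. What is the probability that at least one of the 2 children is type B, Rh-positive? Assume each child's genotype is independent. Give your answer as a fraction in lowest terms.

39/64

ABO cross OO × BO → 1/2 O, 1/2 B.
Rh cross +/- × +/- → 3/4 Rh+, 1/4 Rh-; so P(type B, Rh-positive) = 1/2 × 3/4 = 3/8 per child.
P(none) = (5/8)^2 = 25/64; P(at least one) = 1 − 25/64 = 39/64.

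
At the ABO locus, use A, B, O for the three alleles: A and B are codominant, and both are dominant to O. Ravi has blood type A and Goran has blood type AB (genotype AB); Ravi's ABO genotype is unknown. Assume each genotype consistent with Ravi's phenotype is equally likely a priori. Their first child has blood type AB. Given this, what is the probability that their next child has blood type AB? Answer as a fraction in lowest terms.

Possible genotypes: Ravi ∈ {AA, AO}; Goran ∈ {AB}.
Weight each parental genotype pair by prior × P(type-AB child):
  AA × AB: posterior weight 2/3; P(next child type AB) = 1/2.
  AO × AB: posterior weight 1/3; P(next child type AB) = 1/4.
Weighted sum = 5/12.

5/12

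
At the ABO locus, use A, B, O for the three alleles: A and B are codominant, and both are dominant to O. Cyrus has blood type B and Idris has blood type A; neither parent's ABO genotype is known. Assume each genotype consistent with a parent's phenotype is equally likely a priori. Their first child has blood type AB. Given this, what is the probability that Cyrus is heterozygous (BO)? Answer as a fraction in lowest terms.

1/3

Possible genotypes: Cyrus ∈ {BB, BO}; Idris ∈ {AA, AO}.
Weight each parental genotype pair by prior × P(type-AB child):
  BB × AA: posterior weight 4/9.
  BB × AO: posterior weight 2/9.
  BO × AA: posterior weight 2/9.
  BO × AO: posterior weight 1/9.
Sum the posterior weight over pairs where Cyrus is BO: 1/3.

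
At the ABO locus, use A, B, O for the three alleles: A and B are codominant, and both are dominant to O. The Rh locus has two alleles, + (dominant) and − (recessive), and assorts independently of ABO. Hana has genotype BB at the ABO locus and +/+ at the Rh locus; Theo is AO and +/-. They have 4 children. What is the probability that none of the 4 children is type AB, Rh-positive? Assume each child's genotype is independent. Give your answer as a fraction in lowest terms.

ABO cross BB × AO → 1/2 B, 1/2 AB.
Rh cross +/+ × +/- → 1 Rh+; so P(type AB, Rh-positive) = 1/2 × 1 = 1/2 per child.
P(not type AB, Rh-positive) = 1/2 for one child; (1/2)^4 = 1/16.

1/16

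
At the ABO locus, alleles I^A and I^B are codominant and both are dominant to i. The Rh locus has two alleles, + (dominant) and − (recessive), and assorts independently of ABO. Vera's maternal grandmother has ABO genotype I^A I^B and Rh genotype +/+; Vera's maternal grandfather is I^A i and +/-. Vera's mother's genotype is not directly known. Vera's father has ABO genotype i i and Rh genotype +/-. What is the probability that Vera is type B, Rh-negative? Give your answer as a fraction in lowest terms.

Vera's mother's ABO genotype from I^A I^B × I^A i: 1/4 I^A I^A, 1/4 I^A I^B, 1/4 I^A i, 1/4 I^B i.
Crossing each possibility with the father i i and summing P(type B): 1/4·0 + 1/4·1/2 + 1/4·0 + 1/4·1/2 = 1/4.
Similarly for Rh via the mother's Rh distribution: P(Rh-) = 1/8.
Independent loci: 1/4 × 1/8 = 1/32.

1/32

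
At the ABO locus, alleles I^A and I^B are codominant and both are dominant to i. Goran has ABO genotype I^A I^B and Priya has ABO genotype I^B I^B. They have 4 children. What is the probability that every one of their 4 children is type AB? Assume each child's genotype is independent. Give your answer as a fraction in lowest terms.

ABO cross I^A I^B × I^B I^B → 1/2 B, 1/2 AB.
So P(type AB) = 1/2 per child.
All 4 independent: (1/2)^4 = 1/16.

1/16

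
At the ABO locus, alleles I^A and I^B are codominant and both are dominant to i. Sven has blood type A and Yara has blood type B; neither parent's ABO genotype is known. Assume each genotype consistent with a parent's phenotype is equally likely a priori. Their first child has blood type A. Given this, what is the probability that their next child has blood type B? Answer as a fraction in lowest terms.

Possible genotypes: Sven ∈ {I^A I^A, I^A i}; Yara ∈ {I^B I^B, I^B i}.
Weight each parental genotype pair by prior × P(type-A child):
  I^A I^A × I^B i: posterior weight 2/3; P(next child type B) = 0.
  I^A i × I^B i: posterior weight 1/3; P(next child type B) = 1/4.
Weighted sum = 1/12.

1/12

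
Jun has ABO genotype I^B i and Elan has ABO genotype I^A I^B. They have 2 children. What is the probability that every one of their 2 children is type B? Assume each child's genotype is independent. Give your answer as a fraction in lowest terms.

1/4

ABO cross I^B i × I^A I^B → 1/4 A, 1/2 B, 1/4 AB.
So P(type B) = 1/2 per child.
All 2 independent: (1/2)^2 = 1/4.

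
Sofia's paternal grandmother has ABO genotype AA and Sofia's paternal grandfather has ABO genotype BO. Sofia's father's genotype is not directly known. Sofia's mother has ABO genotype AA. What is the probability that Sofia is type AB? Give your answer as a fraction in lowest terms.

Sofia's father's ABO genotype from AA × BO: 1/2 AB, 1/2 AO.
Crossing each possibility with the mother AA and summing P(type AB): 1/2·1/2 + 1/2·0 = 1/4.

1/4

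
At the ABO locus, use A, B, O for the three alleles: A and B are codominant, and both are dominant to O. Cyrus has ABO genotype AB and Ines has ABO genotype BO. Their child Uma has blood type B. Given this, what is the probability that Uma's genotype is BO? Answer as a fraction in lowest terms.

1/2

Cross AB × BO → 1/4 AB, 1/4 AO, 1/4 BB, 1/4 BO.
Type-B genotypes among offspring: BB (1/4), BO (1/4); total 1/2.
P(BO | type B) = (1/4) / (1/2) = 1/2.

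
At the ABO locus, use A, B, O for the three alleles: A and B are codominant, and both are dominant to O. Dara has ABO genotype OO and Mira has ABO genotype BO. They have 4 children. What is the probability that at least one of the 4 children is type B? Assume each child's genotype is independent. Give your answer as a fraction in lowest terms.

15/16

ABO cross OO × BO → 1/2 O, 1/2 B.
So P(type B) = 1/2 per child.
P(none) = (1/2)^4 = 1/16; P(at least one) = 1 − 1/16 = 15/16.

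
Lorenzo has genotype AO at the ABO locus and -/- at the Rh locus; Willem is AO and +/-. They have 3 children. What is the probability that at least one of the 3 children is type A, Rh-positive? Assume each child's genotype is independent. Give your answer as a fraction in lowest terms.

ABO cross AO × AO → 1/4 O, 3/4 A.
Rh cross -/- × +/- → 1/2 Rh+, 1/2 Rh-; so P(type A, Rh-positive) = 3/4 × 1/2 = 3/8 per child.
P(none) = (5/8)^3 = 125/512; P(at least one) = 1 − 125/512 = 387/512.

387/512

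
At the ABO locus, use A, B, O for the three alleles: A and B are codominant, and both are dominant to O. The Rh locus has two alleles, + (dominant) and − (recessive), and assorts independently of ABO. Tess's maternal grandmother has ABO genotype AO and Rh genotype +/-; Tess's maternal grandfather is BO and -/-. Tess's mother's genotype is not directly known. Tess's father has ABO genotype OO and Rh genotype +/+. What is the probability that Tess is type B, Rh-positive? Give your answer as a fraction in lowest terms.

Tess's mother's ABO genotype from AO × BO: 1/4 AB, 1/4 AO, 1/4 BO, 1/4 OO.
Crossing each possibility with the father OO and summing P(type B): 1/4·1/2 + 1/4·0 + 1/4·1/2 + 1/4·0 = 1/4.
Similarly for Rh via the mother's Rh distribution: P(Rh+) = 1.
Independent loci: 1/4 × 1 = 1/4.

1/4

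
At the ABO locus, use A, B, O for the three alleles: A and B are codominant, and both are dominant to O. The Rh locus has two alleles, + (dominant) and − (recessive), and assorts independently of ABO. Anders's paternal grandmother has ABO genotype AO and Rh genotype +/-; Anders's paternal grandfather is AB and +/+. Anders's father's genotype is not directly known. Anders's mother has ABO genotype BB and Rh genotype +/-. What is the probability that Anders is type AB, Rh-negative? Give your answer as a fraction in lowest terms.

Anders's father's ABO genotype from AO × AB: 1/4 AA, 1/4 AB, 1/4 AO, 1/4 BO.
Crossing each possibility with the mother BB and summing P(type AB): 1/4·1 + 1/4·1/2 + 1/4·1/2 + 1/4·0 = 1/2.
Similarly for Rh via the father's Rh distribution: P(Rh-) = 1/8.
Independent loci: 1/2 × 1/8 = 1/16.

1/16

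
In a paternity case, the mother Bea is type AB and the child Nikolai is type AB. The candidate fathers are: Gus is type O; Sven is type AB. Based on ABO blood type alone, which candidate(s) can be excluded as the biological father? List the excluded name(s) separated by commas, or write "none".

Gus

A candidate is excluded only if no genotype consistent with his phenotype could produce a type AB child with a type AB mother.
Gus (type O): no genotype consistent with that phenotype can produce a type-AB child with a type-AB mother.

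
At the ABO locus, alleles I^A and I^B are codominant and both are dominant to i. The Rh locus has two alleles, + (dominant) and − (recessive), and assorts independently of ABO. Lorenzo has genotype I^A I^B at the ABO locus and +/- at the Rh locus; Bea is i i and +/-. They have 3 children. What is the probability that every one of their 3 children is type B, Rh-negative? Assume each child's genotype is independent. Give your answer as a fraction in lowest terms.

1/512

ABO cross I^A I^B × i i → 1/2 A, 1/2 B.
Rh cross +/- × +/- → 3/4 Rh+, 1/4 Rh-; so P(type B, Rh-negative) = 1/2 × 1/4 = 1/8 per child.
All 3 independent: (1/8)^3 = 1/512.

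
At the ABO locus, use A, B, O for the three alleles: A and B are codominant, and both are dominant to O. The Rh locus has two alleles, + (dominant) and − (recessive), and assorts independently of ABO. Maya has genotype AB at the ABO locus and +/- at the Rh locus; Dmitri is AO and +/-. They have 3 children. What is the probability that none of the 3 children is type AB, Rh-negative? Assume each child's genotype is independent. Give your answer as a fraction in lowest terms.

3375/4096

ABO cross AB × AO → 1/2 A, 1/4 B, 1/4 AB.
Rh cross +/- × +/- → 3/4 Rh+, 1/4 Rh-; so P(type AB, Rh-negative) = 1/4 × 1/4 = 1/16 per child.
P(not type AB, Rh-negative) = 15/16 for one child; (15/16)^3 = 3375/4096.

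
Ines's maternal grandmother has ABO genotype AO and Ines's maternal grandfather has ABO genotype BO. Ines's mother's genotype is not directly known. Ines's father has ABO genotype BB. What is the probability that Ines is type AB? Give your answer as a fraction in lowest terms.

Ines's mother's ABO genotype from AO × BO: 1/4 AB, 1/4 AO, 1/4 BO, 1/4 OO.
Crossing each possibility with the father BB and summing P(type AB): 1/4·1/2 + 1/4·1/2 + 1/4·0 + 1/4·0 = 1/4.

1/4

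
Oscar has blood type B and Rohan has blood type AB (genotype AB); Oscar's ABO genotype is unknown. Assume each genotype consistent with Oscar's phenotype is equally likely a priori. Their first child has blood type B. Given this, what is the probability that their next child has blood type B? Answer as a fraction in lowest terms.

Possible genotypes: Oscar ∈ {BB, BO}; Rohan ∈ {AB}.
Weight each parental genotype pair by prior × P(type-B child):
  BB × AB: posterior weight 1/2; P(next child type B) = 1/2.
  BO × AB: posterior weight 1/2; P(next child type B) = 1/2.
Weighted sum = 1/2.

1/2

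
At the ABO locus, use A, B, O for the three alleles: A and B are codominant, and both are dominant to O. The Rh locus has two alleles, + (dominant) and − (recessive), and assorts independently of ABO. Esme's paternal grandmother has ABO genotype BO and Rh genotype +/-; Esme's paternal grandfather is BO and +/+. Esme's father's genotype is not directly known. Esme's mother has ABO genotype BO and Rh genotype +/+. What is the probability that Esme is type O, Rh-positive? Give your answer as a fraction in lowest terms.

1/4

Esme's father's ABO genotype from BO × BO: 1/4 BB, 1/2 BO, 1/4 OO.
Crossing each possibility with the mother BO and summing P(type O): 1/4·0 + 1/2·1/4 + 1/4·1/2 = 1/4.
Similarly for Rh via the father's Rh distribution: P(Rh+) = 1.
Independent loci: 1/4 × 1 = 1/4.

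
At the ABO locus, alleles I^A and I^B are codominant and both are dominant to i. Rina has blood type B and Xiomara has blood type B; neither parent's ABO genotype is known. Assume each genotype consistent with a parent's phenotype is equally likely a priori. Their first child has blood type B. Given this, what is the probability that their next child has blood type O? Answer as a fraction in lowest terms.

Possible genotypes: Rina ∈ {I^B I^B, I^B i}; Xiomara ∈ {I^B I^B, I^B i}.
Weight each parental genotype pair by prior × P(type-B child):
  I^B I^B × I^B I^B: posterior weight 4/15; P(next child type O) = 0.
  I^B I^B × I^B i: posterior weight 4/15; P(next child type O) = 0.
  I^B i × I^B I^B: posterior weight 4/15; P(next child type O) = 0.
  I^B i × I^B i: posterior weight 1/5; P(next child type O) = 1/4.
Weighted sum = 1/20.

1/20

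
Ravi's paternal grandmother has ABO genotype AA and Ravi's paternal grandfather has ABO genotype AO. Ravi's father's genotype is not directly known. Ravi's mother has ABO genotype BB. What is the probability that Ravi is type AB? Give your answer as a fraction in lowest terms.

Ravi's father's ABO genotype from AA × AO: 1/2 AA, 1/2 AO.
Crossing each possibility with the mother BB and summing P(type AB): 1/2·1 + 1/2·1/2 = 3/4.

3/4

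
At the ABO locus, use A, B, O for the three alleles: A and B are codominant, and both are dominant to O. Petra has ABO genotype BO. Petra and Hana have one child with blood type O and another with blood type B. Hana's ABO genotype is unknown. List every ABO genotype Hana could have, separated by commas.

AO, BO, OO

For each candidate genotype of Hana, check whether crossing it with BO can produce every observed child phenotype.
  AA → possible child types {A, AB} ✗
  AB → possible child types {A, B, AB} ✗
  AO → possible child types {O, A, B, AB} ✓
  BB → possible child types {B} ✗
  BO → possible child types {O, B} ✓
  OO → possible child types {O, B} ✓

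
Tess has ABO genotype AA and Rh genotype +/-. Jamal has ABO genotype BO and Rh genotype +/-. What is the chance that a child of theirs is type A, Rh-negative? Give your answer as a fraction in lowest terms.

1/8

ABO cross AA × BO → offspring phenotypes: 1/2 A, 1/2 AB.
Rh cross +/- × +/- → 3/4 Rh+, 1/4 Rh-.
Independent loci: P(type A, Rh-negative) = 1/2 × 1/4 = 1/8.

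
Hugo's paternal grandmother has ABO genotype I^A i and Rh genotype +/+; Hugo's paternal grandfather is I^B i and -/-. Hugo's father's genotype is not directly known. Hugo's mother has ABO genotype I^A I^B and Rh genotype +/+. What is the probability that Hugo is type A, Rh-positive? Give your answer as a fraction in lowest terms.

3/8

Hugo's father's ABO genotype from I^A i × I^B i: 1/4 I^A I^B, 1/4 I^A i, 1/4 I^B i, 1/4 i i.
Crossing each possibility with the mother I^A I^B and summing P(type A): 1/4·1/4 + 1/4·1/2 + 1/4·1/4 + 1/4·1/2 = 3/8.
Similarly for Rh via the father's Rh distribution: P(Rh+) = 1.
Independent loci: 3/8 × 1 = 3/8.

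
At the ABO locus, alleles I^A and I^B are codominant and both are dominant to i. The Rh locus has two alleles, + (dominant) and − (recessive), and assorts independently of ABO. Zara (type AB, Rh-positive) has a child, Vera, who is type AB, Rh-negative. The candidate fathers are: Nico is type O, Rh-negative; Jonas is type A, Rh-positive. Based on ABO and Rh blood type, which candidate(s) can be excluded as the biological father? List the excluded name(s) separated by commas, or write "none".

Nico

A candidate is excluded only if no genotype consistent with his phenotype could produce a type AB, Rh-negative child with a type AB, Rh-positive mother.
Nico (type O, Rh-): no genotype consistent with that phenotype can produce a type-AB Rh- child with a type-AB mother.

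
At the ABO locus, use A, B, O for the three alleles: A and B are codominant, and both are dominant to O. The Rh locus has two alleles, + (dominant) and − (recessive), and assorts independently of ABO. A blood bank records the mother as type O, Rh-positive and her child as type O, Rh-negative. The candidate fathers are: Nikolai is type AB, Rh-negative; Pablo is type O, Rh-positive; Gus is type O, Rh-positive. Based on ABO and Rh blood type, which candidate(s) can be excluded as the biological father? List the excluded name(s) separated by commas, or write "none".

Nikolai

A candidate is excluded only if no genotype consistent with his phenotype could produce a type O, Rh-negative child with a type O, Rh-positive mother.
Nikolai (type AB, Rh-): no genotype consistent with that phenotype can produce a type-O Rh- child with a type-O mother.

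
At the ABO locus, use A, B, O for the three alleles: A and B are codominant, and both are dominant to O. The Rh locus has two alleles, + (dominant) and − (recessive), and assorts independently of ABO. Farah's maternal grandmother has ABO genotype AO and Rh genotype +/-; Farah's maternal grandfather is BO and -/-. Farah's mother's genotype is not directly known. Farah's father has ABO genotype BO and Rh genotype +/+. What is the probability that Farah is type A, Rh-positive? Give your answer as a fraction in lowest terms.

1/8

Farah's mother's ABO genotype from AO × BO: 1/4 AB, 1/4 AO, 1/4 BO, 1/4 OO.
Crossing each possibility with the father BO and summing P(type A): 1/4·1/4 + 1/4·1/4 + 1/4·0 + 1/4·0 = 1/8.
Similarly for Rh via the mother's Rh distribution: P(Rh+) = 1.
Independent loci: 1/8 × 1 = 1/8.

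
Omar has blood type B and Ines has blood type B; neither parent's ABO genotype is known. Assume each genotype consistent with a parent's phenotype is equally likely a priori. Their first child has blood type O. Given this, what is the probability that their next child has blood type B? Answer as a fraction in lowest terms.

Possible genotypes: Omar ∈ {I^B I^B, I^B i}; Ines ∈ {I^B I^B, I^B i}.
Weight each parental genotype pair by prior × P(type-O child):
  I^B i × I^B i: posterior weight 1; P(next child type B) = 3/4.
Weighted sum = 3/4.

3/4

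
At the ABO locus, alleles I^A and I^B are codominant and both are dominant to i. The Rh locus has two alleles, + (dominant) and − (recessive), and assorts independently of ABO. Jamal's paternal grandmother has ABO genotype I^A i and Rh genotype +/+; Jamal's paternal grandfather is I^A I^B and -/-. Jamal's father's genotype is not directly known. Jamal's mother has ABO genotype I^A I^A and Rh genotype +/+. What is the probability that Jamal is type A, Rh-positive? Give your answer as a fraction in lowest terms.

3/4

Jamal's father's ABO genotype from I^A i × I^A I^B: 1/4 I^A I^A, 1/4 I^A I^B, 1/4 I^A i, 1/4 I^B i.
Crossing each possibility with the mother I^A I^A and summing P(type A): 1/4·1 + 1/4·1/2 + 1/4·1 + 1/4·1/2 = 3/4.
Similarly for Rh via the father's Rh distribution: P(Rh+) = 1.
Independent loci: 3/4 × 1 = 3/4.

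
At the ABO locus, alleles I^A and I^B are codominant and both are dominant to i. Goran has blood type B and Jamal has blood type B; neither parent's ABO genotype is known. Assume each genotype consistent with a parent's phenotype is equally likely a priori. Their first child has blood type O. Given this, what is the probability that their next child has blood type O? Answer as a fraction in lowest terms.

Possible genotypes: Goran ∈ {I^B I^B, I^B i}; Jamal ∈ {I^B I^B, I^B i}.
Weight each parental genotype pair by prior × P(type-O child):
  I^B i × I^B i: posterior weight 1; P(next child type O) = 1/4.
Weighted sum = 1/4.

1/4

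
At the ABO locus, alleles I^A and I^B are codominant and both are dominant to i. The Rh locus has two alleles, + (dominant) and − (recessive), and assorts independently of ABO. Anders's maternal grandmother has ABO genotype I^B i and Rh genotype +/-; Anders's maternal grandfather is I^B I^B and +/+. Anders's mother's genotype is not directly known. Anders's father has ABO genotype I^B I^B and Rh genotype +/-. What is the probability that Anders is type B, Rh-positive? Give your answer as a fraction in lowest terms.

7/8

Anders's mother's ABO genotype from I^B i × I^B I^B: 1/2 I^B I^B, 1/2 I^B i.
Crossing each possibility with the father I^B I^B and summing P(type B): 1/2·1 + 1/2·1 = 1.
Similarly for Rh via the mother's Rh distribution: P(Rh+) = 7/8.
Independent loci: 1 × 7/8 = 7/8.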